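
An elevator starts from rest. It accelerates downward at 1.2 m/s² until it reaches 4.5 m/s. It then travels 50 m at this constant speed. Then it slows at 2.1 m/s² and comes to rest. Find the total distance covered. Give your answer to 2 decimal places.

63.26 m

Phase 1 (accelerating): v₀ = 0 m/s, a = 1.2 m/s².
v = v₀ + at → t = (4.5 − 0) / 1.2 = 3.75 s
v² = v₀² + 2aΔx → Δx = (4.5² − 0²)/(2·1.2) = 8.44 m

Phase 2 (constant speed): v₀ = 4.50 m/s, a = 0 m/s².
Constant speed: t = d/v = 50/4.50 = 11.1 s

Phase 3 (decelerating): v₀ = 4.50 m/s, a = -2.1 m/s².
v = v₀ + at → t = (0 − 4.50) / -2.1 = 2.14 s
v² = v₀² + 2aΔx → Δx = (0² − 4.50²)/(2·-2.1) = 4.82 m
Total distance = 8.44 + 50.0 + 4.82 = 63.3 m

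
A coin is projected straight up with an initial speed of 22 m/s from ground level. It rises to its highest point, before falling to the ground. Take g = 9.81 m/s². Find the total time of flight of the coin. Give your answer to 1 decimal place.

4.5 s

Phase 1 (rising): v₀ = 22.0 m/s, a = -9.81 m/s².
v = v₀ + at → t = (0 − 22.0) / -9.81 = 2.24 s
v² = v₀² + 2aΔx → Δx = (0² − 22.0²)/(2·-9.81) = 24.7 m

Phase 2 (falling): v₀ = 0 m/s, a = -9.81 m/s².
Falls 24.7 m from rest: t = √(2·24.7/9.81) = 2.24 s; v = g·t = 22.0 m/s.
Total time = 2.24 + 2.24 = 4.49 s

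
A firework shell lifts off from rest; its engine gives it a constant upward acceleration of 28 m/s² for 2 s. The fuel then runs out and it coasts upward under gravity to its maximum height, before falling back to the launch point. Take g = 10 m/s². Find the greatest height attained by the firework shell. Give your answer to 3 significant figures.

Phase 1 (powered ascent): v₀ = 0 m/s, a = 28 m/s².
v = v₀ + at = 0 + (28)(2) = 56.0 m/s
Δx = v₀t + ½at² = 0·2 + 0.5·28·2² = 56.0 m

Phase 2 (coasting upward): v₀ = 56.0 m/s, a = -10 m/s².
v = v₀ + at → t = (0 − 56.0) / -10 = 5.60 s
v² = v₀² + 2aΔx → Δx = (0² − 56.0²)/(2·-10) = 157 m
Maximum height = 56.0 + 157 = 213 m

213 m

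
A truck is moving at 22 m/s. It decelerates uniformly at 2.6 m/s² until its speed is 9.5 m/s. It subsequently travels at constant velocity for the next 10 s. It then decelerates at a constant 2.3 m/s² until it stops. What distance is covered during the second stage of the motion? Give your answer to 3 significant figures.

95.0 m

Phase 1 (decelerating): v₀ = 22.0 m/s, a = -2.6 m/s².
v = v₀ + at → t = (9.5 − 22.0) / -2.6 = 4.81 s
v² = v₀² + 2aΔx → Δx = (9.5² − 22.0²)/(2·-2.6) = 75.7 m

Phase 2 (constant speed): v₀ = 9.50 m/s, a = 0 m/s².
v = v₀ + at = 9.50 + (0)(10) = 9.50 m/s
Δx = v₀t + ½at² = 9.50·10 + 0.5·0·10² = 95.0 m
Distance in phase 2 = 95.0 m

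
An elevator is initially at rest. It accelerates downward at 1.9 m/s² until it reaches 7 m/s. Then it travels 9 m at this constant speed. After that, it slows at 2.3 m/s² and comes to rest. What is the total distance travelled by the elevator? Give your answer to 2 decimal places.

Phase 1 (accelerating): v₀ = 0 m/s, a = 1.9 m/s².
v = v₀ + at → t = (7 − 0) / 1.9 = 3.68 s
v² = v₀² + 2aΔx → Δx = (7² − 0²)/(2·1.9) = 12.9 m

Phase 2 (constant speed): v₀ = 7.00 m/s, a = 0 m/s².
Constant speed: t = d/v = 9/7.00 = 1.29 s

Phase 3 (decelerating): v₀ = 7.00 m/s, a = -2.3 m/s².
v = v₀ + at → t = (0 − 7.00) / -2.3 = 3.04 s
v² = v₀² + 2aΔx → Δx = (0² − 7.00²)/(2·-2.3) = 10.7 m
Total distance = 12.9 + 9.00 + 10.7 = 32.5 m

32.55 m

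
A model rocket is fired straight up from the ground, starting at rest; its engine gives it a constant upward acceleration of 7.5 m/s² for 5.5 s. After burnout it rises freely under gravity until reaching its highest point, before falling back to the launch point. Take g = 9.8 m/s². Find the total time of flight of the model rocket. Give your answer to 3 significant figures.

16.1 s

Phase 1 (powered ascent): v₀ = 0 m/s, a = 7.5 m/s².
v = v₀ + at = 0 + (7.5)(5.5) = 41.2 m/s
Δx = v₀t + ½at² = 0·5.5 + 0.5·7.5·5.5² = 113 m

Phase 2 (coasting upward): v₀ = 41.2 m/s, a = -9.8 m/s².
v = v₀ + at → t = (0 − 41.2) / -9.8 = 4.21 s
v² = v₀² + 2aΔx → Δx = (0² − 41.2²)/(2·-9.8) = 86.8 m

Phase 3 (free fall): v₀ = 0 m/s, a = -9.8 m/s².
Falls 200 m from rest: t = √(2·200/9.8) = 6.39 s; v = g·t = 62.6 m/s.
Total time = 5.50 + 4.21 + 6.39 = 16.1 s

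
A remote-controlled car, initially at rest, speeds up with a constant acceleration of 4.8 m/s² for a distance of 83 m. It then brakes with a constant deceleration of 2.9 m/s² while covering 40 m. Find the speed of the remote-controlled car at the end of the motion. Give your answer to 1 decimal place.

23.8 m/s

Phase 1 (accelerating): v₀ = 0 m/s, a = 4.8 m/s².
v² = v₀² + 2aΔx = 0² + 2·4.8·83 = 797 → v = 28.2 m/s
t = (v − v₀)/a = (28.2 − 0)/4.8 = 5.88 s

Phase 2 (decelerating): v₀ = 28.2 m/s, a = -2.9 m/s².
v² = v₀² + 2aΔx = 28.2² + 2·-2.9·40 = 565 → v = 23.8 m/s
t = (v − v₀)/a = (23.8 − 28.2)/-2.9 = 1.54 s
Final speed = 23.8 m/s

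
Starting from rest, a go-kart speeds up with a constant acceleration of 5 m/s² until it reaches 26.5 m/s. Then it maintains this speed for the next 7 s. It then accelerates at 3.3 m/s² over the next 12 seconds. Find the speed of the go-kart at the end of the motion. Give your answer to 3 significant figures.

66.1 m/s

Phase 1 (accelerating): v₀ = 0 m/s, a = 5 m/s².
v = v₀ + at → t = (26.5 − 0) / 5 = 5.30 s
v² = v₀² + 2aΔx → Δx = (26.5² − 0²)/(2·5) = 70.2 m

Phase 2 (constant speed): v₀ = 26.5 m/s, a = 0 m/s².
v = v₀ + at = 26.5 + (0)(7) = 26.5 m/s
Δx = v₀t + ½at² = 26.5·7 + 0.5·0·7² = 186 m

Phase 3 (accelerating): v₀ = 26.5 m/s, a = 3.3 m/s².
v = v₀ + at = 26.5 + (3.3)(12) = 66.1 m/s
Δx = v₀t + ½at² = 26.5·12 + 0.5·3.3·12² = 556 m
Final speed = 66.1 m/s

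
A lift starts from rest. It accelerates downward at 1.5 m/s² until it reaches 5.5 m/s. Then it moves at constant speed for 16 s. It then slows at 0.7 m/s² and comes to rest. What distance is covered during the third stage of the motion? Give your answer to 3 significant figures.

21.6 m

Phase 1 (accelerating): v₀ = 0 m/s, a = 1.5 m/s².
v = v₀ + at → t = (5.5 − 0) / 1.5 = 3.67 s
v² = v₀² + 2aΔx → Δx = (5.5² − 0²)/(2·1.5) = 10.1 m

Phase 2 (constant speed): v₀ = 5.50 m/s, a = 0 m/s².
v = v₀ + at = 5.50 + (0)(16) = 5.50 m/s
Δx = v₀t + ½at² = 5.50·16 + 0.5·0·16² = 88.0 m

Phase 3 (decelerating): v₀ = 5.50 m/s, a = -0.7 m/s².
v = v₀ + at → t = (0 − 5.50) / -0.7 = 7.86 s
v² = v₀² + 2aΔx → Δx = (0² − 5.50²)/(2·-0.7) = 21.6 m
Distance in phase 3 = 21.6 m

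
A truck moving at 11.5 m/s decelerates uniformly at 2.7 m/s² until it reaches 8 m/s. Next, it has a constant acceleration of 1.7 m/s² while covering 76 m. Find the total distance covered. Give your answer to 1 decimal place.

88.6 m

Phase 1 (decelerating): v₀ = 11.5 m/s, a = -2.7 m/s².
v = v₀ + at → t = (8 − 11.5) / -2.7 = 1.30 s
v² = v₀² + 2aΔx → Δx = (8² − 11.5²)/(2·-2.7) = 12.6 m

Phase 2 (accelerating): v₀ = 8.00 m/s, a = 1.7 m/s².
v² = v₀² + 2aΔx = 8.00² + 2·1.7·76 = 322 → v = 18.0 m/s
t = (v − v₀)/a = (18.0 − 8.00)/1.7 = 5.86 s
Total distance = 12.6 + 76.0 = 88.6 m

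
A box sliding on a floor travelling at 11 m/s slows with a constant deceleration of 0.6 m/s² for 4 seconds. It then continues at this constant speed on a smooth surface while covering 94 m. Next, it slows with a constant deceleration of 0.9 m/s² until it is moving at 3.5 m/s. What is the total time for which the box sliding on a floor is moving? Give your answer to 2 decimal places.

20.60 s

Phase 1 (decelerating): v₀ = 11.0 m/s, a = -0.6 m/s².
v = v₀ + at = 11.0 + (-0.6)(4) = 8.60 m/s
Δx = v₀t + ½at² = 11.0·4 + 0.5·-0.6·4² = 39.2 m

Phase 2 (constant speed): v₀ = 8.60 m/s, a = 0 m/s².
Constant speed: t = d/v = 94/8.60 = 10.9 s

Phase 3 (decelerating): v₀ = 8.60 m/s, a = -0.9 m/s².
v = v₀ + at → t = (3.5 − 8.60) / -0.9 = 5.67 s
v² = v₀² + 2aΔx → Δx = (3.5² − 8.60²)/(2·-0.9) = 34.3 m
Total time = 4.00 + 10.9 + 5.67 = 20.6 s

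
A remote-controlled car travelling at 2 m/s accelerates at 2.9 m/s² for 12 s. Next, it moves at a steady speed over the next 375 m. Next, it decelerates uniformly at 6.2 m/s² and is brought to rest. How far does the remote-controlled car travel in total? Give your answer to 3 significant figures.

Phase 1 (accelerating): v₀ = 2.00 m/s, a = 2.9 m/s².
v = v₀ + at = 2.00 + (2.9)(12) = 36.8 m/s
Δx = v₀t + ½at² = 2.00·12 + 0.5·2.9·12² = 233 m

Phase 2 (constant speed): v₀ = 36.8 m/s, a = 0 m/s².
Constant speed: t = d/v = 375/36.8 = 10.2 s

Phase 3 (decelerating): v₀ = 36.8 m/s, a = -6.2 m/s².
v = v₀ + at → t = (0 − 36.8) / -6.2 = 5.94 s
v² = v₀² + 2aΔx → Δx = (0² − 36.8²)/(2·-6.2) = 109 m
Total distance = 233 + 375 + 109 = 717 m

717 m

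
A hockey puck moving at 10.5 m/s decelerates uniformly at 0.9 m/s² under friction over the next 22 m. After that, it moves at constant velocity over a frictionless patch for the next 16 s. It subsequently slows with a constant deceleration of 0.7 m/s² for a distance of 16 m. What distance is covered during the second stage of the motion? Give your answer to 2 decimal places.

134.49 m

Phase 1 (decelerating): v₀ = 10.5 m/s, a = -0.9 m/s².
v² = v₀² + 2aΔx = 10.5² + 2·-0.9·22 = 70.7 → v = 8.41 m/s
t = (v − v₀)/a = (8.41 − 10.5)/-0.9 = 2.33 s

Phase 2 (constant speed): v₀ = 8.41 m/s, a = 0 m/s².
v = v₀ + at = 8.41 + (0)(16) = 8.41 m/s
Δx = v₀t + ½at² = 8.41·16 + 0.5·0·16² = 134 m
Distance in phase 2 = 134 m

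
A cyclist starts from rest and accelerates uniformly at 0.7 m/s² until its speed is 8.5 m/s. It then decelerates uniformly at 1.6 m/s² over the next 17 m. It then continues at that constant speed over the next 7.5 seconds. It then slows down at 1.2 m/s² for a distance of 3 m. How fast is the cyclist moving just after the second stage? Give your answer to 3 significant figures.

Phase 1 (accelerating): v₀ = 0 m/s, a = 0.7 m/s².
v = v₀ + at → t = (8.5 − 0) / 0.7 = 12.1 s
v² = v₀² + 2aΔx → Δx = (8.5² − 0²)/(2·0.7) = 51.6 m

Phase 2 (decelerating): v₀ = 8.50 m/s, a = -1.6 m/s².
v² = v₀² + 2aΔx = 8.50² + 2·-1.6·17 = 17.8 → v = 4.22 m/s
t = (v − v₀)/a = (4.22 − 8.50)/-1.6 = 2.67 s
Speed at end of phase 2 = 4.22 m/s

4.22 m/s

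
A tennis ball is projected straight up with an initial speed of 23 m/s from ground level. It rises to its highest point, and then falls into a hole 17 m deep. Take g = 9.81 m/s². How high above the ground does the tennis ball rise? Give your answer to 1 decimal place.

27.0 m

Phase 1 (rising): v₀ = 23.0 m/s, a = -9.81 m/s².
v = v₀ + at → t = (0 − 23.0) / -9.81 = 2.34 s
v² = v₀² + 2aΔx → Δx = (0² − 23.0²)/(2·-9.81) = 27.0 m
Maximum height = 27.0 m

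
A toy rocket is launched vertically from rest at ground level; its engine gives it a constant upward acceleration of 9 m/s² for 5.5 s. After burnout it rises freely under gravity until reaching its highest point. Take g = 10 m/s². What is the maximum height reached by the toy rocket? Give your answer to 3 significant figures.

259 m

Phase 1 (powered ascent): v₀ = 0 m/s, a = 9 m/s².
v = v₀ + at = 0 + (9)(5.5) = 49.5 m/s
Δx = v₀t + ½at² = 0·5.5 + 0.5·9·5.5² = 136 m

Phase 2 (coasting upward): v₀ = 49.5 m/s, a = -10 m/s².
v = v₀ + at → t = (0 − 49.5) / -10 = 4.95 s
v² = v₀² + 2aΔx → Δx = (0² − 49.5²)/(2·-10) = 123 m
Maximum height = 136 + 123 = 259 m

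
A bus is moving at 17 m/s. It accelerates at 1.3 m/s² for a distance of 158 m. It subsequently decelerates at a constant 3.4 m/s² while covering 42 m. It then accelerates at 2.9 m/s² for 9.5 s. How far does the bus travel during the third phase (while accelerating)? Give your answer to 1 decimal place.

324.2 m

Phase 1 (accelerating): v₀ = 17.0 m/s, a = 1.3 m/s².
v² = v₀² + 2aΔx = 17.0² + 2·1.3·158 = 700 → v = 26.5 m/s
t = (v − v₀)/a = (26.5 − 17.0)/1.3 = 7.27 s

Phase 2 (decelerating): v₀ = 26.5 m/s, a = -3.4 m/s².
v² = v₀² + 2aΔx = 26.5² + 2·-3.4·42 = 414 → v = 20.4 m/s
t = (v − v₀)/a = (20.4 − 26.5)/-3.4 = 1.79 s

Phase 3 (accelerating): v₀ = 20.4 m/s, a = 2.9 m/s².
v = v₀ + at = 20.4 + (2.9)(9.5) = 47.9 m/s
Δx = v₀t + ½at² = 20.4·9.5 + 0.5·2.9·9.5² = 324 m
Distance in phase 3 = 324 m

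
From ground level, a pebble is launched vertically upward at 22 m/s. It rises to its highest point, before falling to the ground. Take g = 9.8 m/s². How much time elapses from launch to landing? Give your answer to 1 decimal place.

4.5 s

Phase 1 (rising): v₀ = 22.0 m/s, a = -9.8 m/s².
v = v₀ + at → t = (0 − 22.0) / -9.8 = 2.24 s
v² = v₀² + 2aΔx → Δx = (0² − 22.0²)/(2·-9.8) = 24.7 m

Phase 2 (falling): v₀ = 0 m/s, a = -9.8 m/s².
Falls 24.7 m from rest: t = √(2·24.7/9.8) = 2.24 s; v = g·t = 22.0 m/s.
Total time = 2.24 + 2.24 = 4.49 s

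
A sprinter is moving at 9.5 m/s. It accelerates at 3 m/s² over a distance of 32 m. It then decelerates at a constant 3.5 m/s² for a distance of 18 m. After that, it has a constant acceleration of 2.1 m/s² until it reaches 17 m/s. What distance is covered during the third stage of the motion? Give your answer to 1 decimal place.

Phase 1 (accelerating): v₀ = 9.50 m/s, a = 3 m/s².
v² = v₀² + 2aΔx = 9.50² + 2·3·32 = 282 → v = 16.8 m/s
t = (v − v₀)/a = (16.8 − 9.50)/3 = 2.43 s

Phase 2 (decelerating): v₀ = 16.8 m/s, a = -3.5 m/s².
v² = v₀² + 2aΔx = 16.8² + 2·-3.5·18 = 156 → v = 12.5 m/s
t = (v − v₀)/a = (12.5 − 16.8)/-3.5 = 1.23 s

Phase 3 (accelerating): v₀ = 12.5 m/s, a = 2.1 m/s².
v = v₀ + at → t = (17 − 12.5) / 2.1 = 2.14 s
v² = v₀² + 2aΔx → Δx = (17² − 12.5²)/(2·2.1) = 31.6 m
Distance in phase 3 = 31.6 m

31.6 m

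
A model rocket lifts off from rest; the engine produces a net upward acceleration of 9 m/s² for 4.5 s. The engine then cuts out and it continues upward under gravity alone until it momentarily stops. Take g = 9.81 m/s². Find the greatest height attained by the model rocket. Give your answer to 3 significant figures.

Phase 1 (powered ascent): v₀ = 0 m/s, a = 9 m/s².
v = v₀ + at = 0 + (9)(4.5) = 40.5 m/s
Δx = v₀t + ½at² = 0·4.5 + 0.5·9·4.5² = 91.1 m

Phase 2 (coasting upward): v₀ = 40.5 m/s, a = -9.81 m/s².
v = v₀ + at → t = (0 − 40.5) / -9.81 = 4.13 s
v² = v₀² + 2aΔx → Δx = (0² − 40.5²)/(2·-9.81) = 83.6 m
Maximum height = 91.1 + 83.6 = 175 m

175 m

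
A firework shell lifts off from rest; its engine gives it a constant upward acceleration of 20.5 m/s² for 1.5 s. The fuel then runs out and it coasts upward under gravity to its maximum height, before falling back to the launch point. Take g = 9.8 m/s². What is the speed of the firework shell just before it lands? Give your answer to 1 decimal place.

Phase 1 (powered ascent): v₀ = 0 m/s, a = 20.5 m/s².
v = v₀ + at = 0 + (20.5)(1.5) = 30.8 m/s
Δx = v₀t + ½at² = 0·1.5 + 0.5·20.5·1.5² = 23.1 m

Phase 2 (coasting upward): v₀ = 30.8 m/s, a = -9.8 m/s².
v = v₀ + at → t = (0 − 30.8) / -9.8 = 3.14 s
v² = v₀² + 2aΔx → Δx = (0² − 30.8²)/(2·-9.8) = 48.2 m

Phase 3 (free fall): v₀ = 0 m/s, a = -9.8 m/s².
Falls 71.3 m from rest: t = √(2·71.3/9.8) = 3.81 s; v = g·t = 37.4 m/s.
Impact speed = 37.4 m/s

37.4 m/s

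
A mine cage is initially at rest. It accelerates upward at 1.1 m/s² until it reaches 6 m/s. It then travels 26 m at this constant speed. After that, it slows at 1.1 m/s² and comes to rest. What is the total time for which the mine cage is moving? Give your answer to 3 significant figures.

Phase 1 (accelerating): v₀ = 0 m/s, a = 1.1 m/s².
v = v₀ + at → t = (6 − 0) / 1.1 = 5.45 s
v² = v₀² + 2aΔx → Δx = (6² − 0²)/(2·1.1) = 16.4 m

Phase 2 (constant speed): v₀ = 6.00 m/s, a = 0 m/s².
Constant speed: t = d/v = 26/6.00 = 4.33 s

Phase 3 (decelerating): v₀ = 6.00 m/s, a = -1.1 m/s².
v = v₀ + at → t = (0 − 6.00) / -1.1 = 5.45 s
v² = v₀² + 2aΔx → Δx = (0² − 6.00²)/(2·-1.1) = 16.4 m
Total time = 5.45 + 4.33 + 5.45 = 15.2 s

15.2 s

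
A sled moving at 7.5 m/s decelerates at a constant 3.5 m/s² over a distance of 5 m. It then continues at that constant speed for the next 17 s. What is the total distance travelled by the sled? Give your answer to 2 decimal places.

83.37 m

Phase 1 (decelerating): v₀ = 7.50 m/s, a = -3.5 m/s².
v² = v₀² + 2aΔx = 7.50² + 2·-3.5·5 = 21.2 → v = 4.61 m/s
t = (v − v₀)/a = (4.61 − 7.50)/-3.5 = 0.826 s

Phase 2 (constant speed): v₀ = 4.61 m/s, a = 0 m/s².
v = v₀ + at = 4.61 + (0)(17) = 4.61 m/s
Δx = v₀t + ½at² = 4.61·17 + 0.5·0·17² = 78.4 m
Total distance = 5.00 + 78.4 = 83.4 m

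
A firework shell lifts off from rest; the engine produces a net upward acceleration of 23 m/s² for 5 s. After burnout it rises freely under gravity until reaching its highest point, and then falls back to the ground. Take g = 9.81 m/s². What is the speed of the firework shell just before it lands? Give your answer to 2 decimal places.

137.35 m/s

Phase 1 (powered ascent): v₀ = 0 m/s, a = 23 m/s².
v = v₀ + at = 0 + (23)(5) = 115 m/s
Δx = v₀t + ½at² = 0·5 + 0.5·23·5² = 288 m

Phase 2 (coasting upward): v₀ = 115 m/s, a = -9.81 m/s².
v = v₀ + at → t = (0 − 115) / -9.81 = 11.7 s
v² = v₀² + 2aΔx → Δx = (0² − 115²)/(2·-9.81) = 674 m

Phase 3 (free fall): v₀ = 0 m/s, a = -9.81 m/s².
Falls 962 m from rest: t = √(2·962/9.81) = 14.0 s; v = g·t = 137 m/s.
Impact speed = 137 m/s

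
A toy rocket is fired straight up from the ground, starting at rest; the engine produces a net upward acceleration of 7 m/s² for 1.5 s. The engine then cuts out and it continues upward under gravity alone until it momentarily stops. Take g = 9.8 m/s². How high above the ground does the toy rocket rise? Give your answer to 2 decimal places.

13.50 m

Phase 1 (powered ascent): v₀ = 0 m/s, a = 7 m/s².
v = v₀ + at = 0 + (7)(1.5) = 10.5 m/s
Δx = v₀t + ½at² = 0·1.5 + 0.5·7·1.5² = 7.88 m

Phase 2 (coasting upward): v₀ = 10.5 m/s, a = -9.8 m/s².
v = v₀ + at → t = (0 − 10.5) / -9.8 = 1.07 s
v² = v₀² + 2aΔx → Δx = (0² − 10.5²)/(2·-9.8) = 5.62 m
Maximum height = 7.88 + 5.62 = 13.5 m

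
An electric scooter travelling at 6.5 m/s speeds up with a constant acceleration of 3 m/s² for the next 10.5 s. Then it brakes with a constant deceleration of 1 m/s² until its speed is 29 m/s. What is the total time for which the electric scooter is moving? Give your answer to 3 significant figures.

Phase 1 (accelerating): v₀ = 6.50 m/s, a = 3 m/s².
v = v₀ + at = 6.50 + (3)(10.5) = 38.0 m/s
Δx = v₀t + ½at² = 6.50·10.5 + 0.5·3·10.5² = 234 m

Phase 2 (decelerating): v₀ = 38.0 m/s, a = -1 m/s².
v = v₀ + at → t = (29 − 38.0) / -1 = 9.00 s
v² = v₀² + 2aΔx → Δx = (29² − 38.0²)/(2·-1) = 302 m
Total time = 10.5 + 9.00 = 19.5 s

19.5 s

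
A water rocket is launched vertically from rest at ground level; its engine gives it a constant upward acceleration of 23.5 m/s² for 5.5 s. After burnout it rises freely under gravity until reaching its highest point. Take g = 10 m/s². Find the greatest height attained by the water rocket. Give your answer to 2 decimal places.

Phase 1 (powered ascent): v₀ = 0 m/s, a = 23.5 m/s².
v = v₀ + at = 0 + (23.5)(5.5) = 129 m/s
Δx = v₀t + ½at² = 0·5.5 + 0.5·23.5·5.5² = 355 m

Phase 2 (coasting upward): v₀ = 129 m/s, a = -10 m/s².
v = v₀ + at → t = (0 − 129) / -10 = 12.9 s
v² = v₀² + 2aΔx → Δx = (0² − 129²)/(2·-10) = 835 m
Maximum height = 355 + 835 = 1190 m

1190.72 m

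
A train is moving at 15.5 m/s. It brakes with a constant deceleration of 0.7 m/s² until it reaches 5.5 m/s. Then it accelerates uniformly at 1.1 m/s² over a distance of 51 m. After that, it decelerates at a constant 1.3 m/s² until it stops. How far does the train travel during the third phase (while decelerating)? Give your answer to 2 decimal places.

54.79 m

Phase 1 (decelerating): v₀ = 15.5 m/s, a = -0.7 m/s².
v = v₀ + at → t = (5.5 − 15.5) / -0.7 = 14.3 s
v² = v₀² + 2aΔx → Δx = (5.5² − 15.5²)/(2·-0.7) = 150 m

Phase 2 (accelerating): v₀ = 5.50 m/s, a = 1.1 m/s².
v² = v₀² + 2aΔx = 5.50² + 2·1.1·51 = 142 → v = 11.9 m/s
t = (v − v₀)/a = (11.9 − 5.50)/1.1 = 5.85 s

Phase 3 (decelerating): v₀ = 11.9 m/s, a = -1.3 m/s².
v = v₀ + at → t = (0 − 11.9) / -1.3 = 9.18 s
v² = v₀² + 2aΔx → Δx = (0² − 11.9²)/(2·-1.3) = 54.8 m
Distance in phase 3 = 54.8 m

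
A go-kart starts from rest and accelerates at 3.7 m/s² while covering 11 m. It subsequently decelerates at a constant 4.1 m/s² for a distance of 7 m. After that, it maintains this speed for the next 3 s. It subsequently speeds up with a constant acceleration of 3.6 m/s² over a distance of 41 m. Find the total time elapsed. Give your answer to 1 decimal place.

Phase 1 (accelerating): v₀ = 0 m/s, a = 3.7 m/s².
v² = v₀² + 2aΔx = 0² + 2·3.7·11 = 81.4 → v = 9.02 m/s
t = (v − v₀)/a = (9.02 − 0)/3.7 = 2.44 s

Phase 2 (decelerating): v₀ = 9.02 m/s, a = -4.1 m/s².
v² = v₀² + 2aΔx = 9.02² + 2·-4.1·7 = 24.0 → v = 4.90 m/s
t = (v − v₀)/a = (4.90 − 9.02)/-4.1 = 1.01 s

Phase 3 (constant speed): v₀ = 4.90 m/s, a = 0 m/s².
v = v₀ + at = 4.90 + (0)(3) = 4.90 m/s
Δx = v₀t + ½at² = 4.90·3 + 0.5·0·3² = 14.7 m

Phase 4 (accelerating): v₀ = 4.90 m/s, a = 3.6 m/s².
v² = v₀² + 2aΔx = 4.90² + 2·3.6·41 = 319 → v = 17.9 m/s
t = (v − v₀)/a = (17.9 − 4.90)/3.6 = 3.60 s
Total time = 2.44 + 1.01 + 3.00 + 3.60 = 10.0 s

10.0 s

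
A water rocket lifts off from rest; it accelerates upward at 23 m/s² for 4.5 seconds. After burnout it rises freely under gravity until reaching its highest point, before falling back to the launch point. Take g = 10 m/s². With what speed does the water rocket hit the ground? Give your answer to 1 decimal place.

Phase 1 (powered ascent): v₀ = 0 m/s, a = 23 m/s².
v = v₀ + at = 0 + (23)(4.5) = 104 m/s
Δx = v₀t + ½at² = 0·4.5 + 0.5·23·4.5² = 233 m

Phase 2 (coasting upward): v₀ = 104 m/s, a = -10 m/s².
v = v₀ + at → t = (0 − 104) / -10 = 10.3 s
v² = v₀² + 2aΔx → Δx = (0² − 104²)/(2·-10) = 536 m

Phase 3 (free fall): v₀ = 0 m/s, a = -10 m/s².
Falls 768 m from rest: t = √(2·768/10) = 12.4 s; v = g·t = 124 m/s.
Impact speed = 124 m/s

124.0 m/s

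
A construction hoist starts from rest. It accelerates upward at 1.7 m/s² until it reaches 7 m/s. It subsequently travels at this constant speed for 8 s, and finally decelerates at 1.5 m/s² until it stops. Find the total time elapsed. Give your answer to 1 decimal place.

Phase 1 (accelerating): v₀ = 0 m/s, a = 1.7 m/s².
v = v₀ + at → t = (7 − 0) / 1.7 = 4.12 s
v² = v₀² + 2aΔx → Δx = (7² − 0²)/(2·1.7) = 14.4 m

Phase 2 (constant speed): v₀ = 7.00 m/s, a = 0 m/s².
v = v₀ + at = 7.00 + (0)(8) = 7.00 m/s
Δx = v₀t + ½at² = 7.00·8 + 0.5·0·8² = 56.0 m

Phase 3 (decelerating): v₀ = 7.00 m/s, a = -1.5 m/s².
v = v₀ + at → t = (0 − 7.00) / -1.5 = 4.67 s
v² = v₀² + 2aΔx → Δx = (0² − 7.00²)/(2·-1.5) = 16.3 m
Total time = 4.12 + 8.00 + 4.67 = 16.8 s

16.8 s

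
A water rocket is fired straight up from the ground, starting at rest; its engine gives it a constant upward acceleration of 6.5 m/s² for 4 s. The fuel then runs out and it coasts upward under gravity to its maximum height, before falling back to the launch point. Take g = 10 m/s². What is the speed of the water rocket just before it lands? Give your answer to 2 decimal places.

Phase 1 (powered ascent): v₀ = 0 m/s, a = 6.5 m/s².
v = v₀ + at = 0 + (6.5)(4) = 26.0 m/s
Δx = v₀t + ½at² = 0·4 + 0.5·6.5·4² = 52.0 m

Phase 2 (coasting upward): v₀ = 26.0 m/s, a = -10 m/s².
v = v₀ + at → t = (0 − 26.0) / -10 = 2.60 s
v² = v₀² + 2aΔx → Δx = (0² − 26.0²)/(2·-10) = 33.8 m

Phase 3 (free fall): v₀ = 0 m/s, a = -10 m/s².
Falls 85.8 m from rest: t = √(2·85.8/10) = 4.14 s; v = g·t = 41.4 m/s.
Impact speed = 41.4 m/s

41.42 m/s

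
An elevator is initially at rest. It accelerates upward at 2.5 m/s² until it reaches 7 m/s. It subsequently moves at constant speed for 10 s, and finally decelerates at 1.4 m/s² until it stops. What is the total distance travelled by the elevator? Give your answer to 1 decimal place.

97.3 m

Phase 1 (accelerating): v₀ = 0 m/s, a = 2.5 m/s².
v = v₀ + at → t = (7 − 0) / 2.5 = 2.80 s
v² = v₀² + 2aΔx → Δx = (7² − 0²)/(2·2.5) = 9.80 m

Phase 2 (constant speed): v₀ = 7.00 m/s, a = 0 m/s².
v = v₀ + at = 7.00 + (0)(10) = 7.00 m/s
Δx = v₀t + ½at² = 7.00·10 + 0.5·0·10² = 70.0 m

Phase 3 (decelerating): v₀ = 7.00 m/s, a = -1.4 m/s².
v = v₀ + at → t = (0 − 7.00) / -1.4 = 5.00 s
v² = v₀² + 2aΔx → Δx = (0² − 7.00²)/(2·-1.4) = 17.5 m
Total distance = 9.80 + 70.0 + 17.5 = 97.3 m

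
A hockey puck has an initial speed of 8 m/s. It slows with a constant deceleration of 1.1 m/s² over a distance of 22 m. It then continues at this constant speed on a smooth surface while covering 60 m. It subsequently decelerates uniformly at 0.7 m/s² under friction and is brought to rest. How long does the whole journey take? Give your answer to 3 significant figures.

24.5 s

Phase 1 (decelerating): v₀ = 8.00 m/s, a = -1.1 m/s².
v² = v₀² + 2aΔx = 8.00² + 2·-1.1·22 = 15.6 → v = 3.95 m/s
t = (v − v₀)/a = (3.95 − 8.00)/-1.1 = 3.68 s

Phase 2 (constant speed): v₀ = 3.95 m/s, a = 0 m/s².
Constant speed: t = d/v = 60/3.95 = 15.2 s

Phase 3 (decelerating): v₀ = 3.95 m/s, a = -0.7 m/s².
v = v₀ + at → t = (0 − 3.95) / -0.7 = 5.64 s
v² = v₀² + 2aΔx → Δx = (0² − 3.95²)/(2·-0.7) = 11.1 m
Total time = 3.68 + 15.2 + 5.64 = 24.5 s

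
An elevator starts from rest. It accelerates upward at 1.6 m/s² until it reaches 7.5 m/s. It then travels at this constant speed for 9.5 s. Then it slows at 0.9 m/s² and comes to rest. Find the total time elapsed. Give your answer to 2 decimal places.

Phase 1 (accelerating): v₀ = 0 m/s, a = 1.6 m/s².
v = v₀ + at → t = (7.5 − 0) / 1.6 = 4.69 s
v² = v₀² + 2aΔx → Δx = (7.5² − 0²)/(2·1.6) = 17.6 m

Phase 2 (constant speed): v₀ = 7.50 m/s, a = 0 m/s².
v = v₀ + at = 7.50 + (0)(9.5) = 7.50 m/s
Δx = v₀t + ½at² = 7.50·9.5 + 0.5·0·9.5² = 71.2 m

Phase 3 (decelerating): v₀ = 7.50 m/s, a = -0.9 m/s².
v = v₀ + at → t = (0 − 7.50) / -0.9 = 8.33 s
v² = v₀² + 2aΔx → Δx = (0² − 7.50²)/(2·-0.9) = 31.2 m
Total time = 4.69 + 9.50 + 8.33 = 22.5 s

22.52 s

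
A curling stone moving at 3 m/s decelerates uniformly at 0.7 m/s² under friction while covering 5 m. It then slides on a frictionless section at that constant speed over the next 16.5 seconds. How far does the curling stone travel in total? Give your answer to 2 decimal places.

28.33 m

Phase 1 (decelerating): v₀ = 3.00 m/s, a = -0.7 m/s².
v² = v₀² + 2aΔx = 3.00² + 2·-0.7·5 = 2.00 → v = 1.41 m/s
t = (v − v₀)/a = (1.41 − 3.00)/-0.7 = 2.27 s

Phase 2 (constant speed): v₀ = 1.41 m/s, a = 0 m/s².
v = v₀ + at = 1.41 + (0)(16.5) = 1.41 m/s
Δx = v₀t + ½at² = 1.41·16.5 + 0.5·0·16.5² = 23.3 m
Total distance = 5.00 + 23.3 = 28.3 m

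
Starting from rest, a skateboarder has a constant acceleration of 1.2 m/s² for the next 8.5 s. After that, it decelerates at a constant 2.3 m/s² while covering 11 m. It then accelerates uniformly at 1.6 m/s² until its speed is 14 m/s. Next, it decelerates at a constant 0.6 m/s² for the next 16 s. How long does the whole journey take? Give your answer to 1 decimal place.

Phase 1 (accelerating): v₀ = 0 m/s, a = 1.2 m/s².
v = v₀ + at = 0 + (1.2)(8.5) = 10.2 m/s
Δx = v₀t + ½at² = 0·8.5 + 0.5·1.2·8.5² = 43.3 m

Phase 2 (decelerating): v₀ = 10.2 m/s, a = -2.3 m/s².
v² = v₀² + 2aΔx = 10.2² + 2·-2.3·11 = 53.4 → v = 7.31 m/s
t = (v − v₀)/a = (7.31 − 10.2)/-2.3 = 1.26 s

Phase 3 (accelerating): v₀ = 7.31 m/s, a = 1.6 m/s².
v = v₀ + at → t = (14 − 7.31) / 1.6 = 4.18 s
v² = v₀² + 2aΔx → Δx = (14² − 7.31²)/(2·1.6) = 44.5 m

Phase 4 (decelerating): v₀ = 14.0 m/s, a = -0.6 m/s².
v = v₀ + at = 14.0 + (-0.6)(16) = 4.40 m/s
Δx = v₀t + ½at² = 14.0·16 + 0.5·-0.6·16² = 147 m
Total time = 8.50 + 1.26 + 4.18 + 16.0 = 29.9 s

29.9 s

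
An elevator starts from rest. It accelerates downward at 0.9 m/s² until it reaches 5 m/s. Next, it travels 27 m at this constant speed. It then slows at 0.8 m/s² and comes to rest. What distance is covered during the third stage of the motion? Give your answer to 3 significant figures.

15.6 m

Phase 1 (accelerating): v₀ = 0 m/s, a = 0.9 m/s².
v = v₀ + at → t = (5 − 0) / 0.9 = 5.56 s
v² = v₀² + 2aΔx → Δx = (5² − 0²)/(2·0.9) = 13.9 m

Phase 2 (constant speed): v₀ = 5.00 m/s, a = 0 m/s².
Constant speed: t = d/v = 27/5.00 = 5.40 s

Phase 3 (decelerating): v₀ = 5.00 m/s, a = -0.8 m/s².
v = v₀ + at → t = (0 − 5.00) / -0.8 = 6.25 s
v² = v₀² + 2aΔx → Δx = (0² − 5.00²)/(2·-0.8) = 15.6 m
Distance in phase 3 = 15.6 m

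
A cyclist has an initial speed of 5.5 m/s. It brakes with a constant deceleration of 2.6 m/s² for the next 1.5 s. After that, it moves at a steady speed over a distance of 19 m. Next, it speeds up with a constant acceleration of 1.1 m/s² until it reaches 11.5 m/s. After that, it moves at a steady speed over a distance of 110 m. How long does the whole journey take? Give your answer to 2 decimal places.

Phase 1 (decelerating): v₀ = 5.50 m/s, a = -2.6 m/s².
v = v₀ + at = 5.50 + (-2.6)(1.5) = 1.60 m/s
Δx = v₀t + ½at² = 5.50·1.5 + 0.5·-2.6·1.5² = 5.32 m

Phase 2 (constant speed): v₀ = 1.60 m/s, a = 0 m/s².
Constant speed: t = d/v = 19/1.60 = 11.9 s

Phase 3 (accelerating): v₀ = 1.60 m/s, a = 1.1 m/s².
v = v₀ + at → t = (11.5 − 1.60) / 1.1 = 9.00 s
v² = v₀² + 2aΔx → Δx = (11.5² − 1.60²)/(2·1.1) = 58.9 m

Phase 4 (constant speed): v₀ = 11.5 m/s, a = 0 m/s².
Constant speed: t = d/v = 110/11.5 = 9.57 s
Total time = 1.50 + 11.9 + 9.00 + 9.57 = 31.9 s

31.94 s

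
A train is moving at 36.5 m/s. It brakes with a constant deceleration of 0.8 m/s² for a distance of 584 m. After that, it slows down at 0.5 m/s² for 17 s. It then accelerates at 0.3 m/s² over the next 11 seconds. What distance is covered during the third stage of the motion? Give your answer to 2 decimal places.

144.06 m

Phase 1 (decelerating): v₀ = 36.5 m/s, a = -0.8 m/s².
v² = v₀² + 2aΔx = 36.5² + 2·-0.8·584 = 398 → v = 19.9 m/s
t = (v − v₀)/a = (19.9 − 36.5)/-0.8 = 20.7 s

Phase 2 (decelerating): v₀ = 19.9 m/s, a = -0.5 m/s².
v = v₀ + at = 19.9 + (-0.5)(17) = 11.4 m/s
Δx = v₀t + ½at² = 19.9·17 + 0.5·-0.5·17² = 267 m

Phase 3 (accelerating): v₀ = 11.4 m/s, a = 0.3 m/s².
v = v₀ + at = 11.4 + (0.3)(11) = 14.7 m/s
Δx = v₀t + ½at² = 11.4·11 + 0.5·0.3·11² = 144 m
Distance in phase 3 = 144 m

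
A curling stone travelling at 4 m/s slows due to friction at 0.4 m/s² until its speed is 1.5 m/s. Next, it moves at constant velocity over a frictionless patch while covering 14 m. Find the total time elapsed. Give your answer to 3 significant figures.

15.6 s

Phase 1 (decelerating): v₀ = 4.00 m/s, a = -0.4 m/s².
v = v₀ + at → t = (1.5 − 4.00) / -0.4 = 6.25 s
v² = v₀² + 2aΔx → Δx = (1.5² − 4.00²)/(2·-0.4) = 17.2 m

Phase 2 (constant speed): v₀ = 1.50 m/s, a = 0 m/s².
Constant speed: t = d/v = 14/1.50 = 9.33 s
Total time = 6.25 + 9.33 = 15.6 s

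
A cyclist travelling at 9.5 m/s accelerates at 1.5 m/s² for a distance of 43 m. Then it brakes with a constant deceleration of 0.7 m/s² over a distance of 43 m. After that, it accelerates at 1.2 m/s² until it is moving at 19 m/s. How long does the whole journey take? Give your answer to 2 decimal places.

12.00 s

Phase 1 (accelerating): v₀ = 9.50 m/s, a = 1.5 m/s².
v² = v₀² + 2aΔx = 9.50² + 2·1.5·43 = 219 → v = 14.8 m/s
t = (v − v₀)/a = (14.8 − 9.50)/1.5 = 3.54 s

Phase 2 (decelerating): v₀ = 14.8 m/s, a = -0.7 m/s².
v² = v₀² + 2aΔx = 14.8² + 2·-0.7·43 = 159 → v = 12.6 m/s
t = (v − v₀)/a = (12.6 − 14.8)/-0.7 = 3.14 s

Phase 3 (accelerating): v₀ = 12.6 m/s, a = 1.2 m/s².
v = v₀ + at → t = (19 − 12.6) / 1.2 = 5.32 s
v² = v₀² + 2aΔx → Δx = (19² − 12.6²)/(2·1.2) = 84.1 m
Total time = 3.54 + 3.14 + 5.32 = 12.0 s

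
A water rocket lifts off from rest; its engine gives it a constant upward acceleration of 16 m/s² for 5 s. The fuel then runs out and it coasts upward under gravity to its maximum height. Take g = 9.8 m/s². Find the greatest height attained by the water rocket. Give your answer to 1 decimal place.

Phase 1 (powered ascent): v₀ = 0 m/s, a = 16 m/s².
v = v₀ + at = 0 + (16)(5) = 80.0 m/s
Δx = v₀t + ½at² = 0·5 + 0.5·16·5² = 200 m

Phase 2 (coasting upward): v₀ = 80.0 m/s, a = -9.8 m/s².
v = v₀ + at → t = (0 − 80.0) / -9.8 = 8.16 s
v² = v₀² + 2aΔx → Δx = (0² − 80.0²)/(2·-9.8) = 327 m
Maximum height = 200 + 327 = 527 m

526.5 m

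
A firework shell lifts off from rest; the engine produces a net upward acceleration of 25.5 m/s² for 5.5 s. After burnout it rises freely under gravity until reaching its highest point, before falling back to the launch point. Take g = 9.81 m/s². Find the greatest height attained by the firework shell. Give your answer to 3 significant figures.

Phase 1 (powered ascent): v₀ = 0 m/s, a = 25.5 m/s².
v = v₀ + at = 0 + (25.5)(5.5) = 140 m/s
Δx = v₀t + ½at² = 0·5.5 + 0.5·25.5·5.5² = 386 m

Phase 2 (coasting upward): v₀ = 140 m/s, a = -9.81 m/s².
v = v₀ + at → t = (0 − 140) / -9.81 = 14.3 s
v² = v₀² + 2aΔx → Δx = (0² − 140²)/(2·-9.81) = 1000 m
Maximum height = 386 + 1000 = 1390 m

1390 m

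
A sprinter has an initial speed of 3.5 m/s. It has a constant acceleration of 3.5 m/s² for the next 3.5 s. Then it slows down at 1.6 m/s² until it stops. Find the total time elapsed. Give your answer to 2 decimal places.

13.34 s

Phase 1 (accelerating): v₀ = 3.50 m/s, a = 3.5 m/s².
v = v₀ + at = 3.50 + (3.5)(3.5) = 15.8 m/s
Δx = v₀t + ½at² = 3.50·3.5 + 0.5·3.5·3.5² = 33.7 m

Phase 2 (decelerating): v₀ = 15.8 m/s, a = -1.6 m/s².
v = v₀ + at → t = (0 − 15.8) / -1.6 = 9.84 s
v² = v₀² + 2aΔx → Δx = (0² − 15.8²)/(2·-1.6) = 77.5 m
Total time = 3.50 + 9.84 = 13.3 s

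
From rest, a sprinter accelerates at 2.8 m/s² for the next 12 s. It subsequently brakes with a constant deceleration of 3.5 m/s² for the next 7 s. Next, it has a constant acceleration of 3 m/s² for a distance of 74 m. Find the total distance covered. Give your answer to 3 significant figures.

425 m

Phase 1 (accelerating): v₀ = 0 m/s, a = 2.8 m/s².
v = v₀ + at = 0 + (2.8)(12) = 33.6 m/s
Δx = v₀t + ½at² = 0·12 + 0.5·2.8·12² = 202 m

Phase 2 (decelerating): v₀ = 33.6 m/s, a = -3.5 m/s².
v = v₀ + at = 33.6 + (-3.5)(7) = 9.10 m/s
Δx = v₀t + ½at² = 33.6·7 + 0.5·-3.5·7² = 149 m

Phase 3 (accelerating): v₀ = 9.10 m/s, a = 3 m/s².
v² = v₀² + 2aΔx = 9.10² + 2·3·74 = 527 → v = 23.0 m/s
t = (v − v₀)/a = (23.0 − 9.10)/3 = 4.62 s
Total distance = 202 + 149 + 74.0 = 425 m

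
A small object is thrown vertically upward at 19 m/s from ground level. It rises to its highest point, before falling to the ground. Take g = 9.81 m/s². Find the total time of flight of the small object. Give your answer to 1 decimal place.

3.9 s

Phase 1 (rising): v₀ = 19.0 m/s, a = -9.81 m/s².
v = v₀ + at → t = (0 − 19.0) / -9.81 = 1.94 s
v² = v₀² + 2aΔx → Δx = (0² − 19.0²)/(2·-9.81) = 18.4 m

Phase 2 (falling): v₀ = 0 m/s, a = -9.81 m/s².
Falls 18.4 m from rest: t = √(2·18.4/9.81) = 1.94 s; v = g·t = 19.0 m/s.
Total time = 1.94 + 1.94 = 3.87 s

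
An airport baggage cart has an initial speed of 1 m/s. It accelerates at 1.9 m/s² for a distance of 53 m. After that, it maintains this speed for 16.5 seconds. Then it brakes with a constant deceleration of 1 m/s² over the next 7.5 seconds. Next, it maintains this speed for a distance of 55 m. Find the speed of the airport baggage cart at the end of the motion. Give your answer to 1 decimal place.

Phase 1 (accelerating): v₀ = 1.00 m/s, a = 1.9 m/s².
v² = v₀² + 2aΔx = 1.00² + 2·1.9·53 = 202 → v = 14.2 m/s
t = (v − v₀)/a = (14.2 − 1.00)/1.9 = 6.96 s

Phase 2 (constant speed): v₀ = 14.2 m/s, a = 0 m/s².
v = v₀ + at = 14.2 + (0)(16.5) = 14.2 m/s
Δx = v₀t + ½at² = 14.2·16.5 + 0.5·0·16.5² = 235 m

Phase 3 (decelerating): v₀ = 14.2 m/s, a = -1 m/s².
v = v₀ + at = 14.2 + (-1)(7.5) = 6.73 m/s
Δx = v₀t + ½at² = 14.2·7.5 + 0.5·-1·7.5² = 78.6 m

Phase 4 (constant speed): v₀ = 6.73 m/s, a = 0 m/s².
Constant speed: t = d/v = 55/6.73 = 8.18 s
Final speed = 6.73 m/s

6.7 m/s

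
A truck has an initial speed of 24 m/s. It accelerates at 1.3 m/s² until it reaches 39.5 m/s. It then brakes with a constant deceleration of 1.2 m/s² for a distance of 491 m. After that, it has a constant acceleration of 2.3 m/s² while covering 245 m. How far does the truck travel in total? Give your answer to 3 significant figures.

1110 m

Phase 1 (accelerating): v₀ = 24.0 m/s, a = 1.3 m/s².
v = v₀ + at → t = (39.5 − 24.0) / 1.3 = 11.9 s
v² = v₀² + 2aΔx → Δx = (39.5² − 24.0²)/(2·1.3) = 379 m

Phase 2 (decelerating): v₀ = 39.5 m/s, a = -1.2 m/s².
v² = v₀² + 2aΔx = 39.5² + 2·-1.2·491 = 382 → v = 19.5 m/s
t = (v − v₀)/a = (19.5 − 39.5)/-1.2 = 16.6 s

Phase 3 (accelerating): v₀ = 19.5 m/s, a = 2.3 m/s².
v² = v₀² + 2aΔx = 19.5² + 2·2.3·245 = 1510 → v = 38.8 m/s
t = (v − v₀)/a = (38.8 − 19.5)/2.3 = 8.39 s
Total distance = 379 + 491 + 245 = 1110 m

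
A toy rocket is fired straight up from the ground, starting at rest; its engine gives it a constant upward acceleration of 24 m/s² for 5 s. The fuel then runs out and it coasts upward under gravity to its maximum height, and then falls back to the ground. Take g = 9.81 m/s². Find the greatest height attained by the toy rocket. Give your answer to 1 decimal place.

1033.9 m

Phase 1 (powered ascent): v₀ = 0 m/s, a = 24 m/s².
v = v₀ + at = 0 + (24)(5) = 120 m/s
Δx = v₀t + ½at² = 0·5 + 0.5·24·5² = 300 m

Phase 2 (coasting upward): v₀ = 120 m/s, a = -9.81 m/s².
v = v₀ + at → t = (0 − 120) / -9.81 = 12.2 s
v² = v₀² + 2aΔx → Δx = (0² − 120²)/(2·-9.81) = 734 m
Maximum height = 300 + 734 = 1030 m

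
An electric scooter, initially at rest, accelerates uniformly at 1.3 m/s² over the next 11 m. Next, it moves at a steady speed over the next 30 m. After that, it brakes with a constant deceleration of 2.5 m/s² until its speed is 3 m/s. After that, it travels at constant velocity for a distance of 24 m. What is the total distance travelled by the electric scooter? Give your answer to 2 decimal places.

Phase 1 (accelerating): v₀ = 0 m/s, a = 1.3 m/s².
v² = v₀² + 2aΔx = 0² + 2·1.3·11 = 28.6 → v = 5.35 m/s
t = (v − v₀)/a = (5.35 − 0)/1.3 = 4.11 s

Phase 2 (constant speed): v₀ = 5.35 m/s, a = 0 m/s².
Constant speed: t = d/v = 30/5.35 = 5.61 s

Phase 3 (decelerating): v₀ = 5.35 m/s, a = -2.5 m/s².
v = v₀ + at → t = (3 − 5.35) / -2.5 = 0.939 s
v² = v₀² + 2aΔx → Δx = (3² − 5.35²)/(2·-2.5) = 3.92 m

Phase 4 (constant speed): v₀ = 3.00 m/s, a = 0 m/s².
Constant speed: t = d/v = 24/3.00 = 8.00 s
Total distance = 11.0 + 30.0 + 3.92 + 24.0 = 68.9 m

68.92 m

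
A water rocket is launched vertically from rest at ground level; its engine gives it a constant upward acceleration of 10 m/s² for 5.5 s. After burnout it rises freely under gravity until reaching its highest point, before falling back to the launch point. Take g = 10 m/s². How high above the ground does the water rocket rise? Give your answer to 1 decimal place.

302.5 m

Phase 1 (powered ascent): v₀ = 0 m/s, a = 10 m/s².
v = v₀ + at = 0 + (10)(5.5) = 55.0 m/s
Δx = v₀t + ½at² = 0·5.5 + 0.5·10·5.5² = 151 m

Phase 2 (coasting upward): v₀ = 55.0 m/s, a = -10 m/s².
v = v₀ + at → t = (0 − 55.0) / -10 = 5.50 s
v² = v₀² + 2aΔx → Δx = (0² − 55.0²)/(2·-10) = 151 m
Maximum height = 151 + 151 = 302 m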